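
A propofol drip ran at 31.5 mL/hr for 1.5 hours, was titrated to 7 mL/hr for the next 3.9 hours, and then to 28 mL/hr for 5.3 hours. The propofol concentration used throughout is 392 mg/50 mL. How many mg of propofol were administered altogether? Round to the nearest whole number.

1748 mg

Concentration = 392 mg ÷ 50 mL = 7.84 mg/mL
Stage 1: 31.5 mL/hr × 1.5 hr = 47.25 mL → 47.25 mL × 7.84 mg/mL = 370.44 mg
Stage 2: 7 mL/hr × 3.9 hr = 27.3 mL → 27.3 mL × 7.84 mg/mL = 214.032 mg
Stage 3: 28 mL/hr × 5.3 hr = 148.4 mL → 148.4 mL × 7.84 mg/mL = 1163.456 mg
Total = 370.44 + 214.032 + 1163.456 = 1747.928 mg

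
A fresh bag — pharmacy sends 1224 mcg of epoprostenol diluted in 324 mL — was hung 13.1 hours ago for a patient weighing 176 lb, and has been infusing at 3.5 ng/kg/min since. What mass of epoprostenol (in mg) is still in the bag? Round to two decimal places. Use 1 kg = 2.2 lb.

1.00 mg

Weight = 176 lb ÷ 2.2 lb/kg = 80 kg
Dose = 3.5 ng/kg/min × 80 kg = 280 ng/min
280 ng/min × 60 min/hr = 16800 ng/hr
Concentration = 1224 mcg ÷ 324 mL = 3.777778 mcg/mL = 3777.778 ng/mL
Rate = 16800 ng/hr ÷ 3777.778 ng/mL = 4.447059 mL/hr
Volume infused = 4.447059 mL/hr × 13.1 hr = 58.25647 mL
Volume remaining = 324 − 58.25647 = 265.7435 mL
Drug remaining = 265.7435 mL × 3777.778 ng/mL = 1003920 ng = 1.00392 mg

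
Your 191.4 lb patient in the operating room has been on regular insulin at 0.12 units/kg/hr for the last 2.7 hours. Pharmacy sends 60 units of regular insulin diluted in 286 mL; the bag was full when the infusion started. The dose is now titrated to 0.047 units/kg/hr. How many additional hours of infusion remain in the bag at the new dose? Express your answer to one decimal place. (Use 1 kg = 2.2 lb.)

7.8 hours

Initial rate:
Weight = 191.4 lb ÷ 2.2 lb/kg = 87 kg
Dose = 0.12 units/kg/hr × 87 kg = 10.44 units/hr
Concentration = 60 units ÷ 286 mL = 0.2097902 units/mL
Rate = 10.44 units/hr ÷ 0.2097902 units/mL = 49.764 mL/hr
Volume infused so far = 49.764 mL/hr × 2.7 hr = 134.3628 mL
Volume remaining = 286 − 134.3628 = 151.6372 mL
New rate:
Dose = 0.047 units/kg/hr × 87 kg = 4.089 units/hr
Rate = 4.089 units/hr ÷ 0.2097902 units/mL = 19.4909 mL/hr
Time remaining = 151.6372 mL ÷ 19.4909 mL/hr = 7.779897 hr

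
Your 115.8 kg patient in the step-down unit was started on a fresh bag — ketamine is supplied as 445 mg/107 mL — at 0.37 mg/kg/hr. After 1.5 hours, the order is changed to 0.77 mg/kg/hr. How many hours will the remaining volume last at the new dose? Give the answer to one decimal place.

4.3 hours

Initial rate:
Dose = 0.37 mg/kg/hr × 115.8 kg = 42.846 mg/hr
Concentration = 445 mg ÷ 107 mL = 4.158879 mg/mL
Rate = 42.846 mg/hr ÷ 4.158879 mg/mL = 10.3023 mL/hr
Volume infused so far = 10.3023 mL/hr × 1.5 hr = 15.45344 mL
Volume remaining = 107 − 15.45344 = 91.54656 mL
New rate:
Dose = 0.77 mg/kg/hr × 115.8 kg = 89.166 mg/hr
Rate = 89.166 mg/hr ÷ 4.158879 mg/mL = 21.43991 mL/hr
Time remaining = 91.54656 mL ÷ 21.43991 mL/hr = 4.269912 hr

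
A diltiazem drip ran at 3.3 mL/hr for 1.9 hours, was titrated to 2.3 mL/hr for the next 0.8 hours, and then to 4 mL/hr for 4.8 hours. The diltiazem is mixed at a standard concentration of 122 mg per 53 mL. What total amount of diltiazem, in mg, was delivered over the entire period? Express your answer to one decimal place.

62.9 mg

Concentration = 122 mg ÷ 53 mL = 2.301887 mg/mL
Stage 1: 3.3 mL/hr × 1.9 hr = 6.27 mL → 6.27 mL × 2.301887 mg/mL = 14.43283 mg
Stage 2: 2.3 mL/hr × 0.8 hr = 1.84 mL → 1.84 mL × 2.301887 mg/mL = 4.235472 mg
Stage 3: 4 mL/hr × 4.8 hr = 19.2 mL → 19.2 mL × 2.301887 mg/mL = 44.19623 mg
Total = 14.43283 + 4.235472 + 44.19623 = 62.86453 mg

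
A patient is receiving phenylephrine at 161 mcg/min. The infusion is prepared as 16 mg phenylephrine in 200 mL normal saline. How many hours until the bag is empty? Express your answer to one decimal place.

161 mcg/min × 60 min/hr = 9660 mcg/hr
Concentration = 16 mg ÷ 200 mL = 0.08 mg/mL = 80 mcg/mL
Rate = 9660 mcg/hr ÷ 80 mcg/mL = 120.75 mL/hr
Duration = 200 mL ÷ 120.75 mL/hr = 1.656315 hr

1.7 hours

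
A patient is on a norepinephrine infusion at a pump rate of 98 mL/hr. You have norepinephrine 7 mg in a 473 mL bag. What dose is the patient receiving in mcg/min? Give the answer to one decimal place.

24.2 mcg/min

Concentration = 7 mg ÷ 473 mL = 0.01479915 mg/mL = 14.79915 mcg/mL
Drug rate = 98 mL/hr × 14.79915 mcg/mL = 1450.317 mcg/hr
1450.317 mcg/hr ÷ 60 min/hr = 24.17195 mcg/min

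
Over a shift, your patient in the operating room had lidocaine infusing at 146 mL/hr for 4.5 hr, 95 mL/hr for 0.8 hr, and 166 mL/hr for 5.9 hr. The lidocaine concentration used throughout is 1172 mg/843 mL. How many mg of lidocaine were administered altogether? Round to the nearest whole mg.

Concentration = 1172 mg ÷ 843 mL = 1.390273 mg/mL
Stage 1: 146 mL/hr × 4.5 hr = 657 mL → 657 mL × 1.390273 mg/mL = 913.4093 mg
Stage 2: 95 mL/hr × 0.8 hr = 76 mL → 76 mL × 1.390273 mg/mL = 105.6607 mg
Stage 3: 166 mL/hr × 5.9 hr = 979.4 mL → 979.4 mL × 1.390273 mg/mL = 1361.633 mg
Total = 913.4093 + 105.6607 + 1361.633 = 2380.703 mg

2381 mg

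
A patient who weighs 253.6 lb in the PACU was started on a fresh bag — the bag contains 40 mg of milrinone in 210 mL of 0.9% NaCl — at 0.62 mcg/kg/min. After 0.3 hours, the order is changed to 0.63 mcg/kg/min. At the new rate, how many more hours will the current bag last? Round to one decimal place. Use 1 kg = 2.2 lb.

Initial rate:
Weight = 253.6 lb ÷ 2.2 lb/kg = 115.2727 kg
Dose = 0.62 mcg/kg/min × 115.2727 kg = 71.46909 mcg/min
71.46909 mcg/min × 60 min/hr = 4288.145 mcg/hr
Concentration = 40 mg ÷ 210 mL = 0.1904762 mg/mL = 190.4762 mcg/mL
Rate = 4288.145 mcg/hr ÷ 190.4762 mcg/mL = 22.51276 mL/hr
Volume infused so far = 22.51276 mL/hr × 0.3 hr = 6.753829 mL
Volume remaining = 210 − 6.753829 = 203.2462 mL
New rate:
Dose = 0.63 mcg/kg/min × 115.2727 kg = 72.62182 mcg/min
72.62182 mcg/min × 60 min/hr = 4357.309 mcg/hr
Rate = 4357.309 mcg/hr ÷ 190.4762 mcg/mL = 22.87587 mL/hr
Time remaining = 203.2462 mL ÷ 22.87587 mL/hr = 8.88474 hr

8.9 hours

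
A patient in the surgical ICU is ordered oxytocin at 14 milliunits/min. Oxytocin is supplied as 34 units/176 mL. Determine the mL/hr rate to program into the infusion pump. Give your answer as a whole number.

14 milliunits/min × 60 min/hr = 840 milliunits/hr
Concentration = 34 units ÷ 176 mL = 0.1931818 units/mL = 193.1818 milliunits/mL
Rate = 840 milliunits/hr ÷ 193.1818 milliunits/mL = 4.348235 mL/hr

4 mL/hr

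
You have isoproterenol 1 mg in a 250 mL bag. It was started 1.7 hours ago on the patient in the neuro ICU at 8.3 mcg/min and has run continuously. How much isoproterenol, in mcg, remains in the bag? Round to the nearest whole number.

8.3 mcg/min × 60 min/hr = 498 mcg/hr
Concentration = 1 mg ÷ 250 mL = 0.004 mg/mL = 4 mcg/mL
Rate = 498 mcg/hr ÷ 4 mcg/mL = 124.5 mL/hr
Volume infused = 124.5 mL/hr × 1.7 hr = 211.65 mL
Volume remaining = 250 − 211.65 = 38.35 mL
Drug remaining = 38.35 mL × 4 mcg/mL = 153.4 mcg

153 mcg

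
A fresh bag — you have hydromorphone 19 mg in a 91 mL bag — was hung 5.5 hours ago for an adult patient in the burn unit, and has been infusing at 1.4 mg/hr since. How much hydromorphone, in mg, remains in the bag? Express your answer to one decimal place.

Concentration = 19 mg ÷ 91 mL = 0.2087912 mg/mL
Rate = 1.4 mg/hr ÷ 0.2087912 mg/mL = 6.705263 mL/hr
Volume infused = 6.705263 mL/hr × 5.5 hr = 36.87895 mL
Volume remaining = 91 − 36.87895 = 54.12105 mL
Drug remaining = 54.12105 mL × 0.2087912 mg/mL = 11.3 mg

11.3 mg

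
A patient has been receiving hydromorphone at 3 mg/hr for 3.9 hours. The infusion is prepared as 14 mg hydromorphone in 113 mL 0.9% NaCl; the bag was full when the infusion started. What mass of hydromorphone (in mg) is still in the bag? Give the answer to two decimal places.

2.30 mg

Concentration = 14 mg ÷ 113 mL = 0.1238938 mg/mL
Rate = 3 mg/hr ÷ 0.1238938 mg/mL = 24.21429 mL/hr
Volume infused = 24.21429 mL/hr × 3.9 hr = 94.43571 mL
Volume remaining = 113 − 94.43571 = 18.56429 mL
Drug remaining = 18.56429 mL × 0.1238938 mg/mL = 2.3 mg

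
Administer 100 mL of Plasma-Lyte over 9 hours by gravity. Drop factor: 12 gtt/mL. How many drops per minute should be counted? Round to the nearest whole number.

100 mL ÷ (9 hr × 60 = 540 min) = 0.1851852 mL/min
0.1851852 mL/min × 12 gtt/mL = 2.222222 gtt/min

2 gtt/min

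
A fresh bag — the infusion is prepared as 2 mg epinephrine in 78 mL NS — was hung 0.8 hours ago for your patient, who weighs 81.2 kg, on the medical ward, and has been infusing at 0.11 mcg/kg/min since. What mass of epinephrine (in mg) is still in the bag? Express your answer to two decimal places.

1.57 mg

Dose = 0.11 mcg/kg/min × 81.2 kg = 8.932 mcg/min
8.932 mcg/min × 60 min/hr = 535.92 mcg/hr
Concentration = 2 mg ÷ 78 mL = 0.02564103 mg/mL = 25.64103 mcg/mL
Rate = 535.92 mcg/hr ÷ 25.64103 mcg/mL = 20.90088 mL/hr
Volume infused = 20.90088 mL/hr × 0.8 hr = 16.7207 mL
Volume remaining = 78 − 16.7207 = 61.2793 mL
Drug remaining = 61.2793 mL × 25.64103 mcg/mL = 1571.264 mcg = 1.571264 mg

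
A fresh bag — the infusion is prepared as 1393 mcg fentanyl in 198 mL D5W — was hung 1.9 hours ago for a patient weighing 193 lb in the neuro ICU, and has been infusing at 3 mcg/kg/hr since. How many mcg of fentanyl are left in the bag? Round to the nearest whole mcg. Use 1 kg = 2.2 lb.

893 mcg

Weight = 193 lb ÷ 2.2 lb/kg = 87.72727 kg
Dose = 3 mcg/kg/hr × 87.72727 kg = 263.1818 mcg/hr
Concentration = 1393 mcg ÷ 198 mL = 7.035354 mcg/mL
Rate = 263.1818 mcg/hr ÷ 7.035354 mcg/mL = 37.40847 mL/hr
Volume infused = 37.40847 mL/hr × 1.9 hr = 71.07609 mL
Volume remaining = 198 − 71.07609 = 126.9239 mL
Drug remaining = 126.9239 mL × 7.035354 mcg/mL = 892.9545 mcg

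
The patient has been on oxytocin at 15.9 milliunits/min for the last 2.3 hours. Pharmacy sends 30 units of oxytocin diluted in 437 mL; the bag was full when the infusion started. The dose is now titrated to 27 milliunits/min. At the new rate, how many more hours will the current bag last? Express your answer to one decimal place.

17.2 hours

Initial rate:
15.9 milliunits/min × 60 min/hr = 954 milliunits/hr
Concentration = 30 units ÷ 437 mL = 0.06864989 units/mL = 68.64989 milliunits/mL
Rate = 954 milliunits/hr ÷ 68.64989 milliunits/mL = 13.8966 mL/hr
Volume infused so far = 13.8966 mL/hr × 2.3 hr = 31.96218 mL
Volume remaining = 437 − 31.96218 = 405.0378 mL
New rate:
27 milliunits/min × 60 min/hr = 1620 milliunits/hr
Rate = 1620 milliunits/hr ÷ 68.64989 milliunits/mL = 23.598 mL/hr
Time remaining = 405.0378 mL ÷ 23.598 mL/hr = 17.16407 hr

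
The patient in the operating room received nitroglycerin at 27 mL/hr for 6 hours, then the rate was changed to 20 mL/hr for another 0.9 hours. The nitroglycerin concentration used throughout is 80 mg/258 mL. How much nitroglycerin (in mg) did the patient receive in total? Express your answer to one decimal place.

55.8 mg

Concentration = 80 mg ÷ 258 mL = 0.3100775 mg/mL
Stage 1: 27 mL/hr × 6 hr = 162 mL → 162 mL × 0.3100775 mg/mL = 50.23256 mg
Stage 2: 20 mL/hr × 0.9 hr = 18 mL → 18 mL × 0.3100775 mg/mL = 5.581395 mg
Total = 50.23256 + 5.581395 = 55.81395 mg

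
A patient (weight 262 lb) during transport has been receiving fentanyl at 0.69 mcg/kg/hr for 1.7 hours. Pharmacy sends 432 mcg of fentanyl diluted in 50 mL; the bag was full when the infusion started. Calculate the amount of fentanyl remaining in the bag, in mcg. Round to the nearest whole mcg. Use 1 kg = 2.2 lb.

Weight = 262 lb ÷ 2.2 lb/kg = 119.0909 kg
Dose = 0.69 mcg/kg/hr × 119.0909 kg = 82.17273 mcg/hr
Concentration = 432 mcg ÷ 50 mL = 8.64 mcg/mL
Rate = 82.17273 mcg/hr ÷ 8.64 mcg/mL = 9.510732 mL/hr
Volume infused = 9.510732 mL/hr × 1.7 hr = 16.16824 mL
Volume remaining = 50 − 16.16824 = 33.83176 mL
Drug remaining = 33.83176 mL × 8.64 mcg/mL = 292.3064 mcg

292 mcg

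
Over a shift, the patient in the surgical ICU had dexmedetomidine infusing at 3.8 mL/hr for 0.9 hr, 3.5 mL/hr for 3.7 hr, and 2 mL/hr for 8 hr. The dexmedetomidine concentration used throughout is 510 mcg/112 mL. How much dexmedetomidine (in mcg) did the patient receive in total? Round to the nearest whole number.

147 mcg

Concentration = 510 mcg ÷ 112 mL = 4.553571 mcg/mL
Stage 1: 3.8 mL/hr × 0.9 hr = 3.42 mL → 3.42 mL × 4.553571 mcg/mL = 15.57321 mcg
Stage 2: 3.5 mL/hr × 3.7 hr = 12.95 mL → 12.95 mL × 4.553571 mcg/mL = 58.96875 mcg
Stage 3: 2 mL/hr × 8 hr = 16 mL → 16 mL × 4.553571 mcg/mL = 72.85714 mcg
Total = 15.57321 + 58.96875 + 72.85714 = 147.3991 mcg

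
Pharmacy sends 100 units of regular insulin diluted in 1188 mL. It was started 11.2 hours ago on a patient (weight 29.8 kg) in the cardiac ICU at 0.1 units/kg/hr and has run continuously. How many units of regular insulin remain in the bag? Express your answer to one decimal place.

66.6 units

Dose = 0.1 units/kg/hr × 29.8 kg = 2.98 units/hr
Concentration = 100 units ÷ 1188 mL = 0.08417508 units/mL
Rate = 2.98 units/hr ÷ 0.08417508 units/mL = 35.4024 mL/hr
Volume infused = 35.4024 mL/hr × 11.2 hr = 396.5069 mL
Volume remaining = 1188 − 396.5069 = 791.4931 mL
Drug remaining = 791.4931 mL × 0.08417508 units/mL = 66.624 units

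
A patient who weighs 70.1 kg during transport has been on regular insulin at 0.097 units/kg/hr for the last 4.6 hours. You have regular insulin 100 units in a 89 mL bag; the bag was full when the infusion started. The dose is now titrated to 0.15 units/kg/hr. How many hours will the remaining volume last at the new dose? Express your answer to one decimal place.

6.5 hours

Initial rate:
Dose = 0.097 units/kg/hr × 70.1 kg = 6.7997 units/hr
Concentration = 100 units ÷ 89 mL = 1.123596 units/mL
Rate = 6.7997 units/hr ÷ 1.123596 units/mL = 6.051733 mL/hr
Volume infused so far = 6.051733 mL/hr × 4.6 hr = 27.83797 mL
Volume remaining = 89 − 27.83797 = 61.16203 mL
New rate:
Dose = 0.15 units/kg/hr × 70.1 kg = 10.515 units/hr
Rate = 10.515 units/hr ÷ 1.123596 units/mL = 9.35835 mL/hr
Time remaining = 61.16203 mL ÷ 9.35835 mL/hr = 6.535557 hr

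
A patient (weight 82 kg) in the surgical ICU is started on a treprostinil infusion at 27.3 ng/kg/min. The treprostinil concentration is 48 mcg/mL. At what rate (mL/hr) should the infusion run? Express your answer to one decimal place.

2.8 mL/hr

Dose = 27.3 ng/kg/min × 82 kg = 2238.6 ng/min
2238.6 ng/min × 60 min/hr = 134316 ng/hr
Concentration = 48 mcg/mL = 48000 ng/mL
Rate = 134316 ng/hr ÷ 48000 ng/mL = 2.79825 mL/hr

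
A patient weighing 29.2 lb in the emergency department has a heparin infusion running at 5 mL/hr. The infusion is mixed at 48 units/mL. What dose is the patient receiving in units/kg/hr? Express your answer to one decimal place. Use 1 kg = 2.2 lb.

Weight = 29.2 lb ÷ 2.2 lb/kg = 13.27273 kg
Drug rate = 5 mL/hr × 48 units/mL = 240 units/hr
240 units/hr ÷ 13.27273 kg = 18.08219 units/kg/hr

18.1 units/kg/hr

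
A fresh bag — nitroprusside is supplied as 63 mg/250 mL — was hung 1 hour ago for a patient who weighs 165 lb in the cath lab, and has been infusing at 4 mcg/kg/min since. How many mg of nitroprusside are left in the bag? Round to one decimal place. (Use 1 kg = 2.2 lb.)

Weight = 165 lb ÷ 2.2 lb/kg = 75 kg
Dose = 4 mcg/kg/min × 75 kg = 300 mcg/min
300 mcg/min × 60 min/hr = 18000 mcg/hr
Concentration = 63 mg ÷ 250 mL = 0.252 mg/mL = 252 mcg/mL
Rate = 18000 mcg/hr ÷ 252 mcg/mL = 71.42857 mL/hr
Volume infused = 71.42857 mL/hr × 1 hr = 71.42857 mL
Volume remaining = 250 − 71.42857 = 178.5714 mL
Drug remaining = 178.5714 mL × 252 mcg/mL = 45000 mcg = 45 mg

45.0 mg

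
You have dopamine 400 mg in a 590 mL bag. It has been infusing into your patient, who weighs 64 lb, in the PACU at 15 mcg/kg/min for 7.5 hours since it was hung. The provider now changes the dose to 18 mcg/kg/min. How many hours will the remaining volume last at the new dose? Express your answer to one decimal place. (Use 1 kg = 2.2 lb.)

6.5 hours

Initial rate:
Weight = 64 lb ÷ 2.2 lb/kg = 29.09091 kg
Dose = 15 mcg/kg/min × 29.09091 kg = 436.3636 mcg/min
436.3636 mcg/min × 60 min/hr = 26181.82 mcg/hr
Concentration = 400 mg ÷ 590 mL = 0.6779661 mg/mL = 677.9661 mcg/mL
Rate = 26181.82 mcg/hr ÷ 677.9661 mcg/mL = 38.61818 mL/hr
Volume infused so far = 38.61818 mL/hr × 7.5 hr = 289.6364 mL
Volume remaining = 590 − 289.6364 = 300.3636 mL
New rate:
Dose = 18 mcg/kg/min × 29.09091 kg = 523.6364 mcg/min
523.6364 mcg/min × 60 min/hr = 31418.18 mcg/hr
Rate = 31418.18 mcg/hr ÷ 677.9661 mcg/mL = 46.34182 mL/hr
Time remaining = 300.3636 mL ÷ 46.34182 mL/hr = 6.481481 hr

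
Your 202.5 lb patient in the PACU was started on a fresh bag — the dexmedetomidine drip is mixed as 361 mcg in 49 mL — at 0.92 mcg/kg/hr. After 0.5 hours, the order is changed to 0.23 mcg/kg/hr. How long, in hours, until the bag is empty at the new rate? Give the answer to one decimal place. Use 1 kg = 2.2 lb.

Initial rate:
Weight = 202.5 lb ÷ 2.2 lb/kg = 92.04545 kg
Dose = 0.92 mcg/kg/hr × 92.04545 kg = 84.68182 mcg/hr
Concentration = 361 mcg ÷ 49 mL = 7.367347 mcg/mL
Rate = 84.68182 mcg/hr ÷ 7.367347 mcg/mL = 11.49421 mL/hr
Volume infused so far = 11.49421 mL/hr × 0.5 hr = 5.747104 mL
Volume remaining = 49 − 5.747104 = 43.2529 mL
New rate:
Dose = 0.23 mcg/kg/hr × 92.04545 kg = 21.17045 mcg/hr
Rate = 21.17045 mcg/hr ÷ 7.367347 mcg/mL = 2.873552 mL/hr
Time remaining = 43.2529 mL ÷ 2.873552 mL/hr = 15.05207 hr

15.1 hours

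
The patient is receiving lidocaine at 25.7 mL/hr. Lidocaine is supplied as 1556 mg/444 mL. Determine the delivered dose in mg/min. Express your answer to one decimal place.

1.5 mg/min

Concentration = 1556 mg ÷ 444 mL = 3.504505 mg/mL
Drug rate = 25.7 mL/hr × 3.504505 mg/mL = 90.06577 mg/hr
90.06577 mg/hr ÷ 60 min/hr = 1.501096 mg/min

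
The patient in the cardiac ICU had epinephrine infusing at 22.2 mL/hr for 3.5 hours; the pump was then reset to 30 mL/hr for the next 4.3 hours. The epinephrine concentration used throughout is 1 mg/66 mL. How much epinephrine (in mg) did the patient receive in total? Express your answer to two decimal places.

Concentration = 1 mg ÷ 66 mL = 0.01515152 mg/mL
Stage 1: 22.2 mL/hr × 3.5 hr = 77.7 mL → 77.7 mL × 0.01515152 mg/mL = 1.177273 mg
Stage 2: 30 mL/hr × 4.3 hr = 129 mL → 129 mL × 0.01515152 mg/mL = 1.954545 mg
Total = 1.177273 + 1.954545 = 3.131818 mg

3.13 mg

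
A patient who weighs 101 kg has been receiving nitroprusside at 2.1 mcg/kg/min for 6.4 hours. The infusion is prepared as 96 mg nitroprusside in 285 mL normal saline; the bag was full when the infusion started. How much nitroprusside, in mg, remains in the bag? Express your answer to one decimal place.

14.6 mg

Dose = 2.1 mcg/kg/min × 101 kg = 212.1 mcg/min
212.1 mcg/min × 60 min/hr = 12726 mcg/hr
Concentration = 96 mg ÷ 285 mL = 0.3368421 mg/mL = 336.8421 mcg/mL
Rate = 12726 mcg/hr ÷ 336.8421 mcg/mL = 37.78031 mL/hr
Volume infused = 37.78031 mL/hr × 6.4 hr = 241.794 mL
Volume remaining = 285 − 241.794 = 43.206 mL
Drug remaining = 43.206 mL × 336.8421 mcg/mL = 14553.6 mcg = 14.5536 mg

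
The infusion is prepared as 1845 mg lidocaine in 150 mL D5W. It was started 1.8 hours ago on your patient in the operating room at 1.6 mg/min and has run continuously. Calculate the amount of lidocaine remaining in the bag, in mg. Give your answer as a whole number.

1.6 mg/min × 60 min/hr = 96 mg/hr
Concentration = 1845 mg ÷ 150 mL = 12.3 mg/mL
Rate = 96 mg/hr ÷ 12.3 mg/mL = 7.804878 mL/hr
Volume infused = 7.804878 mL/hr × 1.8 hr = 14.04878 mL
Volume remaining = 150 − 14.04878 = 135.9512 mL
Drug remaining = 135.9512 mL × 12.3 mg/mL = 1672.2 mg

1672 mg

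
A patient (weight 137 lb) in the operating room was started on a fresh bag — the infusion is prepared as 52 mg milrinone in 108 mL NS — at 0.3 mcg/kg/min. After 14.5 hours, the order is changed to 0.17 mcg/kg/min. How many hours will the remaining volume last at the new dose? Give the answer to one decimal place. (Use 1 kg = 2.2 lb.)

56.3 hours

Initial rate:
Weight = 137 lb ÷ 2.2 lb/kg = 62.27273 kg
Dose = 0.3 mcg/kg/min × 62.27273 kg = 18.68182 mcg/min
18.68182 mcg/min × 60 min/hr = 1120.909 mcg/hr
Concentration = 52 mg ÷ 108 mL = 0.4814815 mg/mL = 481.4815 mcg/mL
Rate = 1120.909 mcg/hr ÷ 481.4815 mcg/mL = 2.328042 mL/hr
Volume infused so far = 2.328042 mL/hr × 14.5 hr = 33.75661 mL
Volume remaining = 108 − 33.75661 = 74.24339 mL
New rate:
Dose = 0.17 mcg/kg/min × 62.27273 kg = 10.58636 mcg/min
10.58636 mcg/min × 60 min/hr = 635.1818 mcg/hr
Rate = 635.1818 mcg/hr ÷ 481.4815 mcg/mL = 1.319224 mL/hr
Time remaining = 74.24339 mL ÷ 1.319224 mL/hr = 56.27809 hr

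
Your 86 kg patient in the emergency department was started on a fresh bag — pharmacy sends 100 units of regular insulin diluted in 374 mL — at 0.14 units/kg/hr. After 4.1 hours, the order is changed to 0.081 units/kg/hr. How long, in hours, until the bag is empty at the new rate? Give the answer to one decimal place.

7.3 hours

Initial rate:
Dose = 0.14 units/kg/hr × 86 kg = 12.04 units/hr
Concentration = 100 units ÷ 374 mL = 0.2673797 units/mL
Rate = 12.04 units/hr ÷ 0.2673797 units/mL = 45.0296 mL/hr
Volume infused so far = 45.0296 mL/hr × 4.1 hr = 184.6214 mL
Volume remaining = 374 − 184.6214 = 189.3786 mL
New rate:
Dose = 0.081 units/kg/hr × 86 kg = 6.966 units/hr
Rate = 6.966 units/hr ÷ 0.2673797 units/mL = 26.05284 mL/hr
Time remaining = 189.3786 mL ÷ 26.05284 mL/hr = 7.269021 hr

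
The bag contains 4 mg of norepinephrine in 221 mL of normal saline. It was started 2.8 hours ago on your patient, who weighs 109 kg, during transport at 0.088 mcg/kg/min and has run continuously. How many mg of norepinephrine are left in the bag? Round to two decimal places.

Dose = 0.088 mcg/kg/min × 109 kg = 9.592 mcg/min
9.592 mcg/min × 60 min/hr = 575.52 mcg/hr
Concentration = 4 mg ÷ 221 mL = 0.01809955 mg/mL = 18.09955 mcg/mL
Rate = 575.52 mcg/hr ÷ 18.09955 mcg/mL = 31.79748 mL/hr
Volume infused = 31.79748 mL/hr × 2.8 hr = 89.03294 mL
Volume remaining = 221 − 89.03294 = 131.9671 mL
Drug remaining = 131.9671 mL × 18.09955 mcg/mL = 2388.544 mcg = 2.388544 mg

2.39 mg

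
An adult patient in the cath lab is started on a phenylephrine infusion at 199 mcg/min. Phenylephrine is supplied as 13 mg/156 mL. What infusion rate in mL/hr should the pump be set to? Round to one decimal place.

143.3 mL/hr

199 mcg/min × 60 min/hr = 11940 mcg/hr
Concentration = 13 mg ÷ 156 mL = 0.08333333 mg/mL = 83.33333 mcg/mL
Rate = 11940 mcg/hr ÷ 83.33333 mcg/mL = 143.28 mL/hr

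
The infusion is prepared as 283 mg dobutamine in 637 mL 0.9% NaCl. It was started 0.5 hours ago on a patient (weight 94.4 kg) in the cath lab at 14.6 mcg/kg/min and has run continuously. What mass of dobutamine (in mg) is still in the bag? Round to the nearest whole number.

242 mg

Dose = 14.6 mcg/kg/min × 94.4 kg = 1378.24 mcg/min
1378.24 mcg/min × 60 min/hr = 82694.4 mcg/hr
Concentration = 283 mg ÷ 637 mL = 0.44427 mg/mL = 444.27 mcg/mL
Rate = 82694.4 mcg/hr ÷ 444.27 mcg/mL = 186.1355 mL/hr
Volume infused = 186.1355 mL/hr × 0.5 hr = 93.06773 mL
Volume remaining = 637 − 93.06773 = 543.9323 mL
Drug remaining = 543.9323 mL × 444.27 mcg/mL = 241652.8 mcg = 241.6528 mg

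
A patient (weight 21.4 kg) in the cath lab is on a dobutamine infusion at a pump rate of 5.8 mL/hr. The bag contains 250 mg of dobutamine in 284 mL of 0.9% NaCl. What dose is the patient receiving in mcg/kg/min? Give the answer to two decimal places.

3.98 mcg/kg/min

Concentration = 250 mg ÷ 284 mL = 0.8802817 mg/mL = 880.2817 mcg/mL
Drug rate = 5.8 mL/hr × 880.2817 mcg/mL = 5105.634 mcg/hr
5105.634 mcg/hr ÷ 60 min/hr = 85.0939 mcg/min
85.0939 mcg/min ÷ 21.4 kg = 3.97635 mcg/kg/min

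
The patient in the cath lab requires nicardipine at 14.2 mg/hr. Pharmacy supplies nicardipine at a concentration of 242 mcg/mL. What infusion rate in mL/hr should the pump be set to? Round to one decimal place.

58.7 mL/hr

Concentration = 242 mcg/mL = 0.242 mg/mL
Rate = 14.2 mg/hr ÷ 0.242 mg/mL = 58.67769 mL/hr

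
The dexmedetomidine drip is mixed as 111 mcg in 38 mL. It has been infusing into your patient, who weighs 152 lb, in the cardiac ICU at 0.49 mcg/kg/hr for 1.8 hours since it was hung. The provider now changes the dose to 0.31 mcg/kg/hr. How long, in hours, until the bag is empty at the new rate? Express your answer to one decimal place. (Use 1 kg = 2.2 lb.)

Initial rate:
Weight = 152 lb ÷ 2.2 lb/kg = 69.09091 kg
Dose = 0.49 mcg/kg/hr × 69.09091 kg = 33.85455 mcg/hr
Concentration = 111 mcg ÷ 38 mL = 2.921053 mcg/mL
Rate = 33.85455 mcg/hr ÷ 2.921053 mcg/mL = 11.58984 mL/hr
Volume infused so far = 11.58984 mL/hr × 1.8 hr = 20.86172 mL
Volume remaining = 38 − 20.86172 = 17.13828 mL
New rate:
Dose = 0.31 mcg/kg/hr × 69.09091 kg = 21.41818 mcg/hr
Rate = 21.41818 mcg/hr ÷ 2.921053 mcg/mL = 7.332351 mL/hr
Time remaining = 17.13828 mL ÷ 7.332351 mL/hr = 2.337351 hr

2.3 hours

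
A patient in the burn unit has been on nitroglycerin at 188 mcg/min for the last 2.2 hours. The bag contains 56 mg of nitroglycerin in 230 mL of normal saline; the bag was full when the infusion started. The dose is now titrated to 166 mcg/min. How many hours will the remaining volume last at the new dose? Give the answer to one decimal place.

Initial rate:
188 mcg/min × 60 min/hr = 11280 mcg/hr
Concentration = 56 mg ÷ 230 mL = 0.2434783 mg/mL = 243.4783 mcg/mL
Rate = 11280 mcg/hr ÷ 243.4783 mcg/mL = 46.32857 mL/hr
Volume infused so far = 46.32857 mL/hr × 2.2 hr = 101.9229 mL
Volume remaining = 230 − 101.9229 = 128.0771 mL
New rate:
166 mcg/min × 60 min/hr = 9960 mcg/hr
Rate = 9960 mcg/hr ÷ 243.4783 mcg/mL = 40.90714 mL/hr
Time remaining = 128.0771 mL ÷ 40.90714 mL/hr = 3.130924 hr

3.1 hours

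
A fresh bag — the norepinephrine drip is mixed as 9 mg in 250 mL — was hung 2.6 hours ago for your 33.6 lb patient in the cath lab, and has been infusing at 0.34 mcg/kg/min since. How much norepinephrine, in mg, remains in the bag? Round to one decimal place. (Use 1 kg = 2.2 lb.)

Weight = 33.6 lb ÷ 2.2 lb/kg = 15.27273 kg
Dose = 0.34 mcg/kg/min × 15.27273 kg = 5.192727 mcg/min
5.192727 mcg/min × 60 min/hr = 311.5636 mcg/hr
Concentration = 9 mg ÷ 250 mL = 0.036 mg/mL = 36 mcg/mL
Rate = 311.5636 mcg/hr ÷ 36 mcg/mL = 8.654545 mL/hr
Volume infused = 8.654545 mL/hr × 2.6 hr = 22.50182 mL
Volume remaining = 250 − 22.50182 = 227.4982 mL
Drug remaining = 227.4982 mL × 36 mcg/mL = 8189.935 mcg = 8.189935 mg

8.2 mg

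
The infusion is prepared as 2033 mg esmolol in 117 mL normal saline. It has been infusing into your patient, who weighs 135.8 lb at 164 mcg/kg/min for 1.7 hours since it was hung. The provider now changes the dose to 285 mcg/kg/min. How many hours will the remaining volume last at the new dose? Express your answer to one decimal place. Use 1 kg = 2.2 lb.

0.9 hours

Initial rate:
Weight = 135.8 lb ÷ 2.2 lb/kg = 61.72727 kg
Dose = 164 mcg/kg/min × 61.72727 kg = 10123.27 mcg/min
10123.27 mcg/min × 60 min/hr = 607396.4 mcg/hr
Concentration = 2033 mg ÷ 117 mL = 17.37607 mg/mL = 17376.07 mcg/mL
Rate = 607396.4 mcg/hr ÷ 17376.07 mcg/mL = 34.95591 mL/hr
Volume infused so far = 34.95591 mL/hr × 1.7 hr = 59.42505 mL
Volume remaining = 117 − 59.42505 = 57.57495 mL
New rate:
Dose = 285 mcg/kg/min × 61.72727 kg = 17592.27 mcg/min
17592.27 mcg/min × 60 min/hr = 1055536 mcg/hr
Rate = 1055536 mcg/hr ÷ 17376.07 mcg/mL = 60.74656 mL/hr
Time remaining = 57.57495 mL ÷ 60.74656 mL/hr = 0.9477894 hr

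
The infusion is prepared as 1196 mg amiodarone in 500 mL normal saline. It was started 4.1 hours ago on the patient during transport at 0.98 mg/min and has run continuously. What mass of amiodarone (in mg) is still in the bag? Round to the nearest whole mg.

0.98 mg/min × 60 min/hr = 58.8 mg/hr
Concentration = 1196 mg ÷ 500 mL = 2.392 mg/mL
Rate = 58.8 mg/hr ÷ 2.392 mg/mL = 24.58194 mL/hr
Volume infused = 24.58194 mL/hr × 4.1 hr = 100.786 mL
Volume remaining = 500 − 100.786 = 399.214 mL
Drug remaining = 399.214 mL × 2.392 mg/mL = 954.92 mg

955 mg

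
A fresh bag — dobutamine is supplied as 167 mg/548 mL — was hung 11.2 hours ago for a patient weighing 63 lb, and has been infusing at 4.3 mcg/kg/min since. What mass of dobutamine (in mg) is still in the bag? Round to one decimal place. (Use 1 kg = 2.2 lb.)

84.3 mg

Weight = 63 lb ÷ 2.2 lb/kg = 28.63636 kg
Dose = 4.3 mcg/kg/min × 28.63636 kg = 123.1364 mcg/min
123.1364 mcg/min × 60 min/hr = 7388.182 mcg/hr
Concentration = 167 mg ÷ 548 mL = 0.3047445 mg/mL = 304.7445 mcg/mL
Rate = 7388.182 mcg/hr ÷ 304.7445 mcg/mL = 24.24385 mL/hr
Volume infused = 24.24385 mL/hr × 11.2 hr = 271.5312 mL
Volume remaining = 548 − 271.5312 = 276.4688 mL
Drug remaining = 276.4688 mL × 304.7445 mcg/mL = 84252.36 mcg = 84.25236 mg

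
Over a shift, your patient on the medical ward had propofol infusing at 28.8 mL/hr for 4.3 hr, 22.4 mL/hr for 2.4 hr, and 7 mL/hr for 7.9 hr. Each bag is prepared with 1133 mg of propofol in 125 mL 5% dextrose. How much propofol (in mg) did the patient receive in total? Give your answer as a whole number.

Concentration = 1133 mg ÷ 125 mL = 9.064 mg/mL
Stage 1: 28.8 mL/hr × 4.3 hr = 123.84 mL → 123.84 mL × 9.064 mg/mL = 1122.486 mg
Stage 2: 22.4 mL/hr × 2.4 hr = 53.76 mL → 53.76 mL × 9.064 mg/mL = 487.2806 mg
Stage 3: 7 mL/hr × 7.9 hr = 55.3 mL → 55.3 mL × 9.064 mg/mL = 501.2392 mg
Total = 1122.486 + 487.2806 + 501.2392 = 2111.006 mg

2111 mg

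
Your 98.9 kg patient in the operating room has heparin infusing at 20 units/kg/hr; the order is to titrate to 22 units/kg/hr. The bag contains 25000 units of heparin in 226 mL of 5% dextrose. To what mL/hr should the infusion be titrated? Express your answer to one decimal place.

19.7 mL/hr

Dose = 22 units/kg/hr × 98.9 kg = 2175.8 units/hr
Concentration = 25000 units ÷ 226 mL = 110.6195 units/mL
Rate = 2175.8 units/hr ÷ 110.6195 units/mL = 19.66923 mL/hr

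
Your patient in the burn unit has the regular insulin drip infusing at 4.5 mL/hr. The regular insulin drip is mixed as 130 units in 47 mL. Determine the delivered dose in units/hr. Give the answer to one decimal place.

Concentration = 130 units ÷ 47 mL = 2.765957 units/mL
Drug rate = 4.5 mL/hr × 2.765957 units/mL = 12.44681 units/hr

12.4 units/hr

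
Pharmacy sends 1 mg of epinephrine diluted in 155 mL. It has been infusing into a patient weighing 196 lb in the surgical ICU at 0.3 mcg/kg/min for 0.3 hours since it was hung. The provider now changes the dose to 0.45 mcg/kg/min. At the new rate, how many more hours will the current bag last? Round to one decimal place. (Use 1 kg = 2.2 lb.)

0.2 hours

Initial rate:
Weight = 196 lb ÷ 2.2 lb/kg = 89.09091 kg
Dose = 0.3 mcg/kg/min × 89.09091 kg = 26.72727 mcg/min
26.72727 mcg/min × 60 min/hr = 1603.636 mcg/hr
Concentration = 1 mg ÷ 155 mL = 0.006451613 mg/mL = 6.451613 mcg/mL
Rate = 1603.636 mcg/hr ÷ 6.451613 mcg/mL = 248.5636 mL/hr
Volume infused so far = 248.5636 mL/hr × 0.3 hr = 74.56909 mL
Volume remaining = 155 − 74.56909 = 80.43091 mL
New rate:
Dose = 0.45 mcg/kg/min × 89.09091 kg = 40.09091 mcg/min
40.09091 mcg/min × 60 min/hr = 2405.455 mcg/hr
Rate = 2405.455 mcg/hr ÷ 6.451613 mcg/mL = 372.8455 mL/hr
Time remaining = 80.43091 mL ÷ 372.8455 mL/hr = 0.2157218 hr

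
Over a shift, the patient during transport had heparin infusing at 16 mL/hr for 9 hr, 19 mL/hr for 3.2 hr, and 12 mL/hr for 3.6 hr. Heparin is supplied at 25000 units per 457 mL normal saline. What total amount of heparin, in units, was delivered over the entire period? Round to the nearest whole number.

13567 units

Concentration = 25000 units ÷ 457 mL = 54.7046 units/mL
Stage 1: 16 mL/hr × 9 hr = 144 mL → 144 mL × 54.7046 units/mL = 7877.462 units
Stage 2: 19 mL/hr × 3.2 hr = 60.8 mL → 60.8 mL × 54.7046 units/mL = 3326.039 units
Stage 3: 12 mL/hr × 3.6 hr = 43.2 mL → 43.2 mL × 54.7046 units/mL = 2363.239 units
Total = 7877.462 + 3326.039 + 2363.239 = 13566.74 units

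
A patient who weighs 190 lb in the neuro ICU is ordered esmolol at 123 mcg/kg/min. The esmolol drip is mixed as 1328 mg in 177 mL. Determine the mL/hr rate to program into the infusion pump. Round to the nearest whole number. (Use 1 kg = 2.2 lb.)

Weight = 190 lb ÷ 2.2 lb/kg = 86.36364 kg
Dose = 123 mcg/kg/min × 86.36364 kg = 10622.73 mcg/min
10622.73 mcg/min × 60 min/hr = 637363.6 mcg/hr
Concentration = 1328 mg ÷ 177 mL = 7.502825 mg/mL = 7502.825 mcg/mL
Rate = 637363.6 mcg/hr ÷ 7502.825 mcg/mL = 84.94982 mL/hr

85 mL/hr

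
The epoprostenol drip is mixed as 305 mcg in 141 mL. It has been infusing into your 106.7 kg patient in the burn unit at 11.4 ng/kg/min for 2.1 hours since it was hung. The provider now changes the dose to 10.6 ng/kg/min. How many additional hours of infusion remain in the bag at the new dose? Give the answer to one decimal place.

2.2 hours

Initial rate:
Dose = 11.4 ng/kg/min × 106.7 kg = 1216.38 ng/min
1216.38 ng/min × 60 min/hr = 72982.8 ng/hr
Concentration = 305 mcg ÷ 141 mL = 2.163121 mcg/mL = 2163.121 ng/mL
Rate = 72982.8 ng/hr ÷ 2163.121 ng/mL = 33.73959 mL/hr
Volume infused so far = 33.73959 mL/hr × 2.1 hr = 70.85314 mL
Volume remaining = 141 − 70.85314 = 70.14686 mL
New rate:
Dose = 10.6 ng/kg/min × 106.7 kg = 1131.02 ng/min
1131.02 ng/min × 60 min/hr = 67861.2 ng/hr
Rate = 67861.2 ng/hr ÷ 2163.121 ng/mL = 31.3719 mL/hr
Time remaining = 70.14686 mL ÷ 31.3719 mL/hr = 2.235978 hr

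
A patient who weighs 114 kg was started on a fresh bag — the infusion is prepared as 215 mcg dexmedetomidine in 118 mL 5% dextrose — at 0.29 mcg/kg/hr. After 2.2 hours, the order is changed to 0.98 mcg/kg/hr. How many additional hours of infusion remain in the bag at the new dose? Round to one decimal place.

Initial rate:
Dose = 0.29 mcg/kg/hr × 114 kg = 33.06 mcg/hr
Concentration = 215 mcg ÷ 118 mL = 1.822034 mcg/mL
Rate = 33.06 mcg/hr ÷ 1.822034 mcg/mL = 18.14456 mL/hr
Volume infused so far = 18.14456 mL/hr × 2.2 hr = 39.91803 mL
Volume remaining = 118 − 39.91803 = 78.08197 mL
New rate:
Dose = 0.98 mcg/kg/hr × 114 kg = 111.72 mcg/hr
Rate = 111.72 mcg/hr ÷ 1.822034 mcg/mL = 61.31609 mL/hr
Time remaining = 78.08197 mL ÷ 61.31609 mL/hr = 1.273434 hr

1.3 hours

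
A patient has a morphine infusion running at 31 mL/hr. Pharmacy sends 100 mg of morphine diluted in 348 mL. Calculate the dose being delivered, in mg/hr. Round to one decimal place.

8.9 mg/hr

Concentration = 100 mg ÷ 348 mL = 0.2873563 mg/mL
Drug rate = 31 mL/hr × 0.2873563 mg/mL = 8.908046 mg/hr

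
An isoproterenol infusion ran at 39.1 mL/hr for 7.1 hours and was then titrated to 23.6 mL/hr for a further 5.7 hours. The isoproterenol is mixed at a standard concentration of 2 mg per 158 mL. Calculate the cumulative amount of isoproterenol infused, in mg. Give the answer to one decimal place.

Concentration = 2 mg ÷ 158 mL = 0.01265823 mg/mL
Stage 1: 39.1 mL/hr × 7.1 hr = 277.61 mL → 277.61 mL × 0.01265823 mg/mL = 3.514051 mg
Stage 2: 23.6 mL/hr × 5.7 hr = 134.52 mL → 134.52 mL × 0.01265823 mg/mL = 1.702785 mg
Total = 3.514051 + 1.702785 = 5.216835 mg

5.2 mg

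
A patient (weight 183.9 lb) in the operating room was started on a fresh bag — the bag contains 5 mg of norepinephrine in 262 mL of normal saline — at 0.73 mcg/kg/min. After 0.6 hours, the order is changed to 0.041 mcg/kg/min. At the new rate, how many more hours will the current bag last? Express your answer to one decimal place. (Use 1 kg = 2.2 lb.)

13.6 hours

Initial rate:
Weight = 183.9 lb ÷ 2.2 lb/kg = 83.59091 kg
Dose = 0.73 mcg/kg/min × 83.59091 kg = 61.02136 mcg/min
61.02136 mcg/min × 60 min/hr = 3661.282 mcg/hr
Concentration = 5 mg ÷ 262 mL = 0.01908397 mg/mL = 19.08397 mcg/mL
Rate = 3661.282 mcg/hr ÷ 19.08397 mcg/mL = 191.8512 mL/hr
Volume infused so far = 191.8512 mL/hr × 0.6 hr = 115.1107 mL
Volume remaining = 262 − 115.1107 = 146.8893 mL
New rate:
Dose = 0.041 mcg/kg/min × 83.59091 kg = 3.427227 mcg/min
3.427227 mcg/min × 60 min/hr = 205.6336 mcg/hr
Rate = 205.6336 mcg/hr ÷ 19.08397 mcg/mL = 10.7752 mL/hr
Time remaining = 146.8893 mL ÷ 10.7752 mL/hr = 13.63216 hr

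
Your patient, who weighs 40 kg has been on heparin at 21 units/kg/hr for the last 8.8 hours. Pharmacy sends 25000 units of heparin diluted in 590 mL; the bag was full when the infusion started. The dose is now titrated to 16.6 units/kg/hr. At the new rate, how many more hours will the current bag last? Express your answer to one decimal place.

26.5 hours

Initial rate:
Dose = 21 units/kg/hr × 40 kg = 840 units/hr
Concentration = 25000 units ÷ 590 mL = 42.37288 units/mL
Rate = 840 units/hr ÷ 42.37288 units/mL = 19.824 mL/hr
Volume infused so far = 19.824 mL/hr × 8.8 hr = 174.4512 mL
Volume remaining = 590 − 174.4512 = 415.5488 mL
New rate:
Dose = 16.6 units/kg/hr × 40 kg = 664 units/hr
Rate = 664 units/hr ÷ 42.37288 units/mL = 15.6704 mL/hr
Time remaining = 415.5488 mL ÷ 15.6704 mL/hr = 26.51807 hr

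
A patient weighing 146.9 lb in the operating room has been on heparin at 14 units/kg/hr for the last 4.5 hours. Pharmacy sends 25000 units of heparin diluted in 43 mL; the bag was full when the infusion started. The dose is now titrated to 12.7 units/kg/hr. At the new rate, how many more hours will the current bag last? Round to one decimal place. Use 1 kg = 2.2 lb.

Initial rate:
Weight = 146.9 lb ÷ 2.2 lb/kg = 66.77273 kg
Dose = 14 units/kg/hr × 66.77273 kg = 934.8182 units/hr
Concentration = 25000 units ÷ 43 mL = 581.3953 units/mL
Rate = 934.8182 units/hr ÷ 581.3953 units/mL = 1.607887 mL/hr
Volume infused so far = 1.607887 mL/hr × 4.5 hr = 7.235493 mL
Volume remaining = 43 − 7.235493 = 35.76451 mL
New rate:
Dose = 12.7 units/kg/hr × 66.77273 kg = 848.0136 units/hr
Rate = 848.0136 units/hr ÷ 581.3953 units/mL = 1.458583 mL/hr
Time remaining = 35.76451 mL ÷ 1.458583 mL/hr = 24.52003 hr

24.5 hours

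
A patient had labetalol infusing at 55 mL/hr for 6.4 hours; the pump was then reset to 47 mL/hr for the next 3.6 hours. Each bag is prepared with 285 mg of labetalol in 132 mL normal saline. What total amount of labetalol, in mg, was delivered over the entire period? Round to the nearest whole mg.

Concentration = 285 mg ÷ 132 mL = 2.159091 mg/mL
Stage 1: 55 mL/hr × 6.4 hr = 352 mL → 352 mL × 2.159091 mg/mL = 760 mg
Stage 2: 47 mL/hr × 3.6 hr = 169.2 mL → 169.2 mL × 2.159091 mg/mL = 365.3182 mg
Total = 760 + 365.3182 = 1125.318 mg

1125 mg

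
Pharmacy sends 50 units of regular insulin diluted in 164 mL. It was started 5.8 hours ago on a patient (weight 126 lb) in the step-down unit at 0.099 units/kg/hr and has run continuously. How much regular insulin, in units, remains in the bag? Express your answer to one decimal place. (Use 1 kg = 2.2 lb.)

17.1 units

Weight = 126 lb ÷ 2.2 lb/kg = 57.27273 kg
Dose = 0.099 units/kg/hr × 57.27273 kg = 5.67 units/hr
Concentration = 50 units ÷ 164 mL = 0.304878 units/mL
Rate = 5.67 units/hr ÷ 0.304878 units/mL = 18.5976 mL/hr
Volume infused = 18.5976 mL/hr × 5.8 hr = 107.8661 mL
Volume remaining = 164 − 107.8661 = 56.13392 mL
Drug remaining = 56.13392 mL × 0.304878 units/mL = 17.114 units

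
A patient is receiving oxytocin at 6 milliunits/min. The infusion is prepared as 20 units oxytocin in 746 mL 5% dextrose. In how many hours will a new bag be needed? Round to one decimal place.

6 milliunits/min × 60 min/hr = 360 milliunits/hr
Concentration = 20 units ÷ 746 mL = 0.02680965 units/mL = 26.80965 milliunits/mL
Rate = 360 milliunits/hr ÷ 26.80965 milliunits/mL = 13.428 mL/hr
Duration = 746 mL ÷ 13.428 mL/hr = 55.55556 hr

55.6 hours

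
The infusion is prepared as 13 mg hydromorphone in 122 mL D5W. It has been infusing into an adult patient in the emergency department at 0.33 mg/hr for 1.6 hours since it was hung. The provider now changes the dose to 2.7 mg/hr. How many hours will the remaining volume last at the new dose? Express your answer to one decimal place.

4.6 hours

Initial rate:
Concentration = 13 mg ÷ 122 mL = 0.1065574 mg/mL
Rate = 0.33 mg/hr ÷ 0.1065574 mg/mL = 3.096923 mL/hr
Volume infused so far = 3.096923 mL/hr × 1.6 hr = 4.955077 mL
Volume remaining = 122 − 4.955077 = 117.0449 mL
New rate:
Rate = 2.7 mg/hr ÷ 0.1065574 mg/mL = 25.33846 mL/hr
Time remaining = 117.0449 mL ÷ 25.33846 mL/hr = 4.619259 hr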